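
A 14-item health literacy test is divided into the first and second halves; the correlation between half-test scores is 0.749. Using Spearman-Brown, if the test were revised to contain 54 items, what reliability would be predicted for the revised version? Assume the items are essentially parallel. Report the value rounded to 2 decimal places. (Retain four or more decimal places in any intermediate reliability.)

Spearman-Brown correction (n = 2): r_full = 2·0.749/(1 + 0.749) = 0.8565
Length factor from 14 to 54 items: n = 54/14 = 3.8571
r_new = n·r_full / (1 + (n − 1)·r_full) = 3.3036 / 3.4471 ≈ 0.9584

0.96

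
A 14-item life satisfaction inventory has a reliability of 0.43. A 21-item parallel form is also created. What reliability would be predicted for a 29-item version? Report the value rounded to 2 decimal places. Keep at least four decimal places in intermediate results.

0.61

The 21-item form is not needed; work directly from the 14-item form with n = 29/14 = 2.0714.
r_{29} = n·r / (1 + (n − 1)·r) = 0.8907 / 1.4607 ≈ 0.6098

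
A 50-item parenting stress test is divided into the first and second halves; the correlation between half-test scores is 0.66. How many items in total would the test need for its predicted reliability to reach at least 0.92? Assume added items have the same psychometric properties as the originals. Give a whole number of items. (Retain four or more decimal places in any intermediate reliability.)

r_full = 2(0.66)/(1 + 0.66) = 0.7952
Solve Spearman-Brown for n: n = 0.92(1 − 0.7952) / [0.7952(1 − 0.92)] = 2.9618
Items = 2.9618 × 50 ≈ 148.09 → 149

149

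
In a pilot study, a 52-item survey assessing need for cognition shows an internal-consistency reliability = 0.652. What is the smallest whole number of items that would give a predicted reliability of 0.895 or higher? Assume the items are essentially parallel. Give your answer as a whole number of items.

237

Invert Spearman-Brown to solve for n:
n = r*(1 − r) / [ r (1 − r*) ]
n = 0.895 × (1 − 0.652) / [ 0.652 × (1 − 0.895) ]
n = 0.311460 / 0.068460 ≈ 4.5495
4.5495 × 52 = 236.57 → 237 items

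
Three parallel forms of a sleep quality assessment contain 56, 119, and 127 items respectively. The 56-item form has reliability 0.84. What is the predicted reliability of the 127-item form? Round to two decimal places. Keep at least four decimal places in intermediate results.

Only the ratio of lengths matters: n = 127/56 = 2.2679
r_{127} = n·r / (1 + (n − 1)·r) = 1.9050 / 2.0650 ≈ 0.9225

0.92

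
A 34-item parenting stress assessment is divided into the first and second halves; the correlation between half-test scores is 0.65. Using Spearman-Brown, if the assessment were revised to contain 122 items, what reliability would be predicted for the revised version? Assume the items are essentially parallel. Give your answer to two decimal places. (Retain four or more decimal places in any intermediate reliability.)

First correct the split-half correlation to full-test reliability: r_full = 2 × 0.65 / (1 + 0.65) ≈ 0.7879
Length factor from 34 to 122 items: n = 122/34 = 3.5882
r_new = n·r_full / (1 + (n − 1)·r_full) = 2.8271 / 3.0392 ≈ 0.9302

0.93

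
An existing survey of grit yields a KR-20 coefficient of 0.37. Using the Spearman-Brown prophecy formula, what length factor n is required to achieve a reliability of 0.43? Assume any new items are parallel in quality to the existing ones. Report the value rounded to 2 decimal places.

Spearman-Brown solved for the length factor n:
n = r_target (1 − r_old) / [ r_old (1 − r_target) ]
n = [0.43 × 0.63] / [0.37 × 0.57]
n = 0.2709 / 0.2109 ≈ 1.2845

1.28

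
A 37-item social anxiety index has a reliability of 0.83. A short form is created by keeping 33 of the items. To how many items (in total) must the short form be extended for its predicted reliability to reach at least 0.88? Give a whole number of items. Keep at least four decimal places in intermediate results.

56

First, r for the 33-item form: n = 33/37 = 0.8919, so r_33 = 0.8919·0.83/(1 + (0.8919 − 1)·0.83) = 0.8132
Length factor from the short form to reach 0.88: n' = 0.88(1 − 0.8132) / [0.8132(1 − 0.88)] ≈ 1.6845
Total items = 1.6845 × 33 = 55.59, rounded up to 56.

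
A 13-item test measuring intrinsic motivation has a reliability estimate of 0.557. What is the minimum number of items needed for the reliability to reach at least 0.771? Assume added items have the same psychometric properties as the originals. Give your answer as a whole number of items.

35

Spearman-Brown solved for the length factor n:
n = r*(1 − r) / [ r (1 − r*) ]
n = 0.771 × (1 − 0.557) / [ 0.557 × (1 − 0.771) ]
n = 0.341553 / 0.127553 ≈ 2.6777
So the test needs 2.6777 × 13 ≈ 34.81 items; rounding up, 35.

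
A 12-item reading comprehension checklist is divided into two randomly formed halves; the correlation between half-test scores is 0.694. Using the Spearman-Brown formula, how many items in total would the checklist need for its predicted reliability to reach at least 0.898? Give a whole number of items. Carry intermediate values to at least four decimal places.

Corrected full-test reliability: r_full = 2 × 0.694 / (1 + 0.694) ≈ 0.8194
Solve Spearman-Brown for n: n = 0.898(1 − 0.8194) / [0.8194(1 − 0.898)] = 1.9404
Required items = 1.9404 × 12 = 23.28, so 24 items.

24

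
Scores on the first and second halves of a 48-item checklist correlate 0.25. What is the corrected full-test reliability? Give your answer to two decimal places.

Apply the Spearman-Brown correction with n = 2:
r_full = 2r_hh / (1 + r_hh) = 2 × 0.25 / (1 + 0.25)
r_full = 0.5000 / 1.2500 ≈ 0.4000

0.40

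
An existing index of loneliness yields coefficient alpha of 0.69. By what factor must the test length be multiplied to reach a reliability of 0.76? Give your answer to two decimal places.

Rearranging the Spearman-Brown formula for n,
n = r_target (1 − r_old) / [ r_old (1 − r_target) ]
n = 0.76(1 − 0.69) / [0.69(1 − 0.76)]
n = 0.2356 / 0.1656 ≈ 1.4227

1.42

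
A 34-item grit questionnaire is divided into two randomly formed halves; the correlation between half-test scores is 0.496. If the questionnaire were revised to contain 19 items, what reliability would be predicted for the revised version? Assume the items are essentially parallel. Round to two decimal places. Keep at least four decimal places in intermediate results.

Full-test reliability from the split-half r: r_full = 2(0.496)/(1 + 0.496) = 0.6631
Then adjust to 19 items: n = 19/34 = 0.5588
r_new = n·r_full / (1 + (n − 1)·r_full) = 0.3705 / 0.7074 ≈ 0.5237

0.52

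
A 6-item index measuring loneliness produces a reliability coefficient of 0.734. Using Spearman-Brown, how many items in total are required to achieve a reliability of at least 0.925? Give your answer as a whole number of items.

n = 0.925 × (1 − 0.734) / [ 0.734 × (1 − 0.925) ]
n = 0.246050 / 0.055050 ≈ 4.4696
4.4696 × 6 = 26.82 → 27 items

27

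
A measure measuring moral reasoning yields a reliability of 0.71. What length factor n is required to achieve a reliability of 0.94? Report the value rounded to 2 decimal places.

Invert Spearman-Brown to solve for n:
n = r_target (1 − r_old) / [ r_old (1 − r_target) ]
n = 0.94 × (1 − 0.71) / [ 0.71 × (1 − 0.94) ]
  = 0.2726 / 0.0426 = 6.3991

6.40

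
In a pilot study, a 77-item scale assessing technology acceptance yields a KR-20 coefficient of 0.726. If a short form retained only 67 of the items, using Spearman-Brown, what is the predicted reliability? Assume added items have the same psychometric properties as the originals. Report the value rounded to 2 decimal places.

0.70

The new length is 67/77 = 0.8701 times the old.
r_new = (0.8701 × 0.726) / (1 + (0.8701 − 1) × 0.726)
     = 0.6317 / 0.9057 = 0.6975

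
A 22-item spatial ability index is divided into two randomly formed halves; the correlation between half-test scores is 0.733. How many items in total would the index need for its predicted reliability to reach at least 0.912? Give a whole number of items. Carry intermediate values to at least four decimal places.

42

Corrected full-test reliability: r_full = 2 × 0.733 / (1 + 0.733) ≈ 0.8459
n = r_tgt(1 − r_full) / [r_full(1 − r_tgt)] = 0.912 × 0.1541 / (0.8459 × 0.088) ≈ 1.8880
Required items = 1.8880 × 22 = 41.54, so 42 items.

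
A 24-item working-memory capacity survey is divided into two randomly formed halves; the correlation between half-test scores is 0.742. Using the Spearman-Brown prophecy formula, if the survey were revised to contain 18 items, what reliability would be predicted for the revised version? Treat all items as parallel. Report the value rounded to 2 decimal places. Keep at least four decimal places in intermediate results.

Spearman-Brown correction (n = 2): r_full = 2·0.742/(1 + 0.742) = 0.8519
Then adjust to 18 items: n = 18/24 = 0.7500
r_new = n·r_full / (1 + (n − 1)·r_full) = 0.6389 / 0.7870 ≈ 0.8118

0.81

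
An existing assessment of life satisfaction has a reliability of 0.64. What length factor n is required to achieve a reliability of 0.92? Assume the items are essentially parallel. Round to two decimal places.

6.47

Invert Spearman-Brown to solve for n:
n = r*(1 − r) / [ r (1 − r*) ]
n = 0.92 × (1 − 0.64) / [ 0.64 × (1 − 0.92) ]
n = 0.3312 / 0.0512 ≈ 6.4688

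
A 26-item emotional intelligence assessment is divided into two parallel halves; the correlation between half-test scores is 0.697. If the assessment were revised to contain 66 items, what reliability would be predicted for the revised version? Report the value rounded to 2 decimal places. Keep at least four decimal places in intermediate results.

0.92

First correct the split-half correlation to full-test reliability: r_full = 2 × 0.697 / (1 + 0.697) ≈ 0.8214
Then adjust to 66 items: n = 66/26 = 2.5385
r_new = n·r_full / (1 + (n − 1)·r_full) = 2.0851 / 2.2637 ≈ 0.9211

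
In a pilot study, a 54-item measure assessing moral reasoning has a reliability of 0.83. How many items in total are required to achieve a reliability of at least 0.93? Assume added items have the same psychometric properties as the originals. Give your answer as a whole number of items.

147

Rearranging the Spearman-Brown formula for n,
n = r_target (1 − r_old) / [ r_old (1 − r_target) ]
n = [0.93 × 0.17] / [0.83 × 0.07]
n = 0.1581 / 0.0581 ≈ 2.7212
2.7212 × 54 = 146.94 → 147 items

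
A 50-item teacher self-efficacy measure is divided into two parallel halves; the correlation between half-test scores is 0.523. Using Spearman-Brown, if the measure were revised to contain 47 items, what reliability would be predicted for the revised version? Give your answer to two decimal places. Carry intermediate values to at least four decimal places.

First correct the split-half correlation to full-test reliability: r_full = 2 × 0.523 / (1 + 0.523) ≈ 0.6868
Then adjust to 47 items: n = 47/50 = 0.9400
r_new = n·r_full / (1 + (n − 1)·r_full) = 0.6456 / 0.9588 ≈ 0.6733

0.67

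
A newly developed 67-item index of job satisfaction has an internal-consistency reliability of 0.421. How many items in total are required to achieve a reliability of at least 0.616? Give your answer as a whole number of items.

Spearman-Brown solved for the length factor n:
n = r_target (1 − r_old) / [ r_old (1 − r_target) ]
n = [0.616 × 0.579] / [0.421 × 0.384]
  = 0.356664 / 0.161664 = 2.2062
Items needed = n × 67 = 2.2062 × 67 ≈ 147.82 → round up to 148

148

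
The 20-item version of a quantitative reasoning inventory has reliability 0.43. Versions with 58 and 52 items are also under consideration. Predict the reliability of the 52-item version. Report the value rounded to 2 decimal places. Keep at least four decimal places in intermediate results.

Only the ratio of lengths matters: n = 52/20 = 2.6000
r_{52} = n·r / (1 + (n − 1)·r) = 1.1180 / 1.6880 ≈ 0.6623

0.66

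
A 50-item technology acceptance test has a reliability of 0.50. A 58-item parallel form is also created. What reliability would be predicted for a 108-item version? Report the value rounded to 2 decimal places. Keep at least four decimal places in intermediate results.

The 58-item form is not needed; work directly from the 50-item form with n = 108/50 = 2.1600.
r_{108} = n·r / (1 + (n − 1)·r) = 1.0800 / 1.5800 ≈ 0.6835

0.68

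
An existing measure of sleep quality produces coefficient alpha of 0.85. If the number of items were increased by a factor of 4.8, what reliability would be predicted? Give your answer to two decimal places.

Apply the Spearman-Brown prophecy formula, r' = nr / [1 + (n − 1)r]:
r_new = 4.8·0.85 / [1 + (4.8 − 1)·0.85]
r_new = 4.0800 / 4.2300 ≈ 0.9645

0.96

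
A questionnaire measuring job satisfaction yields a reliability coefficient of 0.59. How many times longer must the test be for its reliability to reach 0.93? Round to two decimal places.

Invert Spearman-Brown to solve for n:
n = r_target (1 − r_old) / [ r_old (1 − r_target) ]
n = 0.93(1 − 0.59) / [0.59(1 − 0.93)]
  = 0.3813 / 0.0413 = 9.2324

9.23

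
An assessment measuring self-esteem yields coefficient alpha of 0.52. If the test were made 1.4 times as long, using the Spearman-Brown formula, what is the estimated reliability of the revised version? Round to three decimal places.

r_new = (1.4 × 0.52) / (1 + (1.4 − 1) × 0.52)
r_new = 0.7280 / 1.2080 ≈ 0.6026

0.603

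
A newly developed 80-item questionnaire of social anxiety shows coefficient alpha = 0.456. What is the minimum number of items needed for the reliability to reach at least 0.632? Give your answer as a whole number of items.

Rearranging the Spearman-Brown formula for n,
n = r*(1 − r) / [ r (1 − r*) ]
n = [0.632 × 0.544] / [0.456 × 0.368]
n = 0.343808 / 0.167808 ≈ 2.0488
So the test needs 2.0488 × 80 ≈ 163.90 items; rounding up, 164.

164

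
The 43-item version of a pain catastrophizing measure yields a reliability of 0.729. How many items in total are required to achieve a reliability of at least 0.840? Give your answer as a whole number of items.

84

Invert Spearman-Brown to solve for n:
n = r_target (1 − r_old) / [ r_old (1 − r_target) ]
n = [0.840 × 0.271] / [0.729 × 0.160]
n = 0.227640 / 0.116640 ≈ 1.9516
1.9516 × 43 = 83.92 → 84 items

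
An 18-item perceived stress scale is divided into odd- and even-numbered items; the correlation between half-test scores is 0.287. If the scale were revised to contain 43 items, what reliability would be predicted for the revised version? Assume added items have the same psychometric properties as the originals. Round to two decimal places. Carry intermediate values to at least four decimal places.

Full-test reliability from the split-half r: r_full = 2(0.287)/(1 + 0.287) = 0.4460
Then adjust to 43 items: n = 43/18 = 2.3889
r_new = n·r_full / (1 + (n − 1)·r_full) = 1.0654 / 1.6194 ≈ 0.6579

0.66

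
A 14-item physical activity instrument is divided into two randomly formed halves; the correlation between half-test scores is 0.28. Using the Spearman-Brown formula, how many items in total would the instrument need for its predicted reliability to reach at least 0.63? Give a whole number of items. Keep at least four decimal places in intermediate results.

Corrected full-test reliability: r_full = 2 × 0.28 / (1 + 0.28) ≈ 0.4375
Solve Spearman-Brown for n: n = 0.63(1 − 0.4375) / [0.4375(1 − 0.63)] = 2.1892
Items = 2.1892 × 14 ≈ 30.65 → 31

31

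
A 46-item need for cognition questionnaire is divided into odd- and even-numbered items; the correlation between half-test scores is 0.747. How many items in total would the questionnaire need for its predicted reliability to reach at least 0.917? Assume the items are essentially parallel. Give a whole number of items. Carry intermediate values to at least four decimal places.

r_full = 2(0.747)/(1 + 0.747) = 0.8552
n = r_tgt(1 − r_full) / [r_full(1 − r_tgt)] = 0.917 × 0.1448 / (0.8552 × 0.083) ≈ 1.8706
Items = 1.8706 × 46 ≈ 86.05 → 87

87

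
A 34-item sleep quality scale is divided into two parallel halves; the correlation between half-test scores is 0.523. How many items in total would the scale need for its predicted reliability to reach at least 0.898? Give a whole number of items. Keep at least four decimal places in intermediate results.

137

Corrected full-test reliability: r_full = 2 × 0.523 / (1 + 0.523) ≈ 0.6868
n = r_tgt(1 − r_full) / [r_full(1 − r_tgt)] = 0.898 × 0.3132 / (0.6868 × 0.102) ≈ 4.0148
Items = 4.0148 × 34 ≈ 136.50 → 137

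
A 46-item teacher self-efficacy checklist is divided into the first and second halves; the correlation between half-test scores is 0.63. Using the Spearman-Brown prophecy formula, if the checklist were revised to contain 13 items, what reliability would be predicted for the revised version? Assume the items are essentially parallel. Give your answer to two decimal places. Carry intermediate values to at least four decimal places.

0.49

First correct the split-half correlation to full-test reliability: r_full = 2 × 0.63 / (1 + 0.63) ≈ 0.7730
Length factor from 46 to 13 items: n = 13/46 = 0.2826
r_new = n·r_full / (1 + (n − 1)·r_full) = 0.2184 / 0.4454 ≈ 0.4903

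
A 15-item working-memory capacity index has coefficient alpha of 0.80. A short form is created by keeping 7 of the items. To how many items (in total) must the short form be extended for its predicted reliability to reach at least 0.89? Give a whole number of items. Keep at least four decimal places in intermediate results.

Short-form reliability: n = 7/15 = 0.4667; r_7 = n·r/(1+(n−1)r) ≈ 0.6512
Length factor from the short form to reach 0.89: n' = 0.89(1 − 0.6512) / [0.6512(1 − 0.89)] ≈ 4.3337
Items = 4.3337 × 7 ≈ 30.34 → 31

31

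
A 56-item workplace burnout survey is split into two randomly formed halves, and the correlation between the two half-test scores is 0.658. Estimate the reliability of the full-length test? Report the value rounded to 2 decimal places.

The full test is twice the length of either half (n = 2).
r_full = 2(0.658) / (1 + 0.658)
r_full = 1.3160 / 1.6580 ≈ 0.7937

0.79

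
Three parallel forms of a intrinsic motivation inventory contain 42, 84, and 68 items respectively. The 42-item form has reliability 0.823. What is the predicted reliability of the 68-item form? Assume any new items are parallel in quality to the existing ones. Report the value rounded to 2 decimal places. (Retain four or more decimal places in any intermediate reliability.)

The 84-item form is not needed; work directly from the 42-item form with n = 68/42 = 1.6190.
r_{68} = n·r / (1 + (n − 1)·r) = 1.3324 / 1.5094 ≈ 0.8827

0.88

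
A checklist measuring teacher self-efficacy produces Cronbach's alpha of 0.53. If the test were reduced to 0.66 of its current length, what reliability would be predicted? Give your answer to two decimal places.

0.43

r_new = 0.66·0.53 / [1 + (0.66 − 1)·0.53]
     = 0.3498 / 0.8198 = 0.4267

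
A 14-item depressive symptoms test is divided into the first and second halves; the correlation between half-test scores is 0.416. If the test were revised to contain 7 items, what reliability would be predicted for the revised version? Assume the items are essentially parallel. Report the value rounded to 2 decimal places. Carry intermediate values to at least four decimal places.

Spearman-Brown correction (n = 2): r_full = 2·0.416/(1 + 0.416) = 0.5876
Then adjust to 7 items: n = 7/14 = 0.5000
r_new = n·r_full / (1 + (n − 1)·r_full) = 0.2938 / 0.7062 ≈ 0.4160

0.42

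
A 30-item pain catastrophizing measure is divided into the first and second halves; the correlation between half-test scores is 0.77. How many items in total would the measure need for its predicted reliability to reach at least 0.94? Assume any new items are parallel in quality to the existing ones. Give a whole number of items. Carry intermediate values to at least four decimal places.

r_full = 2(0.77)/(1 + 0.77) = 0.8701
Solve Spearman-Brown for n: n = 0.94(1 − 0.8701) / [0.8701(1 − 0.94)] = 2.3389
Required items = 2.3389 × 30 = 70.17, so 71 items.

71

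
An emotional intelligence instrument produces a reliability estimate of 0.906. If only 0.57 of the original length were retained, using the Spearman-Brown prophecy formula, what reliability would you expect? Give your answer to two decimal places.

0.85

r_new = 0.57·0.906 / [1 + (0.57 − 1)·0.906]
     = 0.5164 / 0.6104 = 0.8460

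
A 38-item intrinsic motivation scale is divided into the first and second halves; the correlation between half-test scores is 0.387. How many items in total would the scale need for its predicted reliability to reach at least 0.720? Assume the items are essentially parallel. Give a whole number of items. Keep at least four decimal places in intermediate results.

78

Corrected full-test reliability: r_full = 2 × 0.387 / (1 + 0.387) ≈ 0.5580
n = r_tgt(1 − r_full) / [r_full(1 − r_tgt)] = 0.720 × 0.4420 / (0.5580 × 0.280) ≈ 2.0369
Required items = 2.0369 × 38 = 77.40, so 78 items.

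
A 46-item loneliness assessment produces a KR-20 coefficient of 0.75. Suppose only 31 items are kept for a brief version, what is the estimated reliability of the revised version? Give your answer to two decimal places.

0.67

n = 31/46 = 0.6739
r_new = (0.6739 × 0.75) / (1 + (0.6739 − 1) × 0.75)
     = 0.5054 / 0.7554 = 0.6690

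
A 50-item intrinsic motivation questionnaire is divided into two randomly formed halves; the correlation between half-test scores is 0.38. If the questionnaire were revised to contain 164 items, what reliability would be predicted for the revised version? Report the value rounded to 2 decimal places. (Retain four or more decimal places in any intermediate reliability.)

0.80

Spearman-Brown correction (n = 2): r_full = 2·0.38/(1 + 0.38) = 0.5507
Length factor from 50 to 164 items: n = 164/50 = 3.2800
r_new = n·r_full / (1 + (n − 1)·r_full) = 1.8063 / 2.2556 ≈ 0.8008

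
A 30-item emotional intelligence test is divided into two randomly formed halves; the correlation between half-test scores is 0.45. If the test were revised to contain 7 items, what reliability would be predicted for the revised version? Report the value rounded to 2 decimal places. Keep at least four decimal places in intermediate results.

Spearman-Brown correction (n = 2): r_full = 2·0.45/(1 + 0.45) = 0.6207
Length factor from 30 to 7 items: n = 7/30 = 0.2333
r_new = n·r_full / (1 + (n − 1)·r_full) = 0.1448 / 0.5241 ≈ 0.2763

0.28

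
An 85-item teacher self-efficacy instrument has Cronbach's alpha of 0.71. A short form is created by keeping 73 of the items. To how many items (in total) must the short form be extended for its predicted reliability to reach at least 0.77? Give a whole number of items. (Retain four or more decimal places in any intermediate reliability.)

Short-form reliability: n = 73/85 = 0.8588; r_73 = n·r/(1+(n−1)r) ≈ 0.6777
Length factor from the short form to reach 0.77: n' = 0.77(1 − 0.6777) / [0.6777(1 − 0.77)] ≈ 1.5922
Total items = 1.5922 × 73 = 116.23, rounded up to 117.

117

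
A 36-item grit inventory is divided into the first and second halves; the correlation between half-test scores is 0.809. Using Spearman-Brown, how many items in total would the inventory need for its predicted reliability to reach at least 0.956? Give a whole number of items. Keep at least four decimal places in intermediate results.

93

r_full = 2(0.809)/(1 + 0.809) = 0.8944
Solve Spearman-Brown for n: n = 0.956(1 − 0.8944) / [0.8944(1 − 0.956)] = 2.5653
Items = 2.5653 × 36 ≈ 92.35 → 93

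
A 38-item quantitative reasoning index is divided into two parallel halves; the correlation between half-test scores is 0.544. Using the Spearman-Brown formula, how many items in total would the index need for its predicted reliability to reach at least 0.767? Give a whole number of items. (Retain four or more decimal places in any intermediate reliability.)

r_full = 2(0.544)/(1 + 0.544) = 0.7047
n = r_tgt(1 − r_full) / [r_full(1 − r_tgt)] = 0.767 × 0.2953 / (0.7047 × 0.233) ≈ 1.3794
Required items = 1.3794 × 38 = 52.42, so 53 items.

53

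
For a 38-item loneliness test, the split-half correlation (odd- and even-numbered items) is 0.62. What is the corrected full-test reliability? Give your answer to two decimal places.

Each half is half the length of the full test, so the full test is n = 2 times a half.
r_full = 2r_hh / (1 + r_hh) = 2 × 0.62 / (1 + 0.62)
r_full = 1.2400 / 1.6200 ≈ 0.7654

0.77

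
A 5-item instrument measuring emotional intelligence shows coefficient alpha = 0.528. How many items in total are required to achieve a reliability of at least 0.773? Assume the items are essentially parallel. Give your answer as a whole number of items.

16

Rearranging the Spearman-Brown formula for n,
n = r*(1 − r) / [ r (1 − r*) ]
n = 0.773 × (1 − 0.528) / [ 0.528 × (1 − 0.773) ]
  = 0.364856 / 0.119856 = 3.0441
So the test needs 3.0441 × 5 ≈ 15.22 items; rounding up, 16.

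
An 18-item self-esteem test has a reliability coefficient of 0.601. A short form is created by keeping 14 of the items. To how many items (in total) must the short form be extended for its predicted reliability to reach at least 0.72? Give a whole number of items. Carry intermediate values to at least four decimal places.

31

Short-form reliability: n = 14/18 = 0.7778; r_14 = n·r/(1+(n−1)r) ≈ 0.5395
Length factor from the short form to reach 0.72: n' = 0.72(1 − 0.5395) / [0.5395(1 − 0.72)] ≈ 2.1949
Total items = 2.1949 × 14 = 30.73, rounded up to 31.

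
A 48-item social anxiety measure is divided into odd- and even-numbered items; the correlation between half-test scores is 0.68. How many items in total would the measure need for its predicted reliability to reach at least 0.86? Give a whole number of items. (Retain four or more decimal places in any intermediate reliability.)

Corrected full-test reliability: r_full = 2 × 0.68 / (1 + 0.68) ≈ 0.8095
n = r_tgt(1 − r_full) / [r_full(1 − r_tgt)] = 0.86 × 0.1905 / (0.8095 × 0.14) ≈ 1.4456
Required items = 1.4456 × 48 = 69.39, so 70 items.

70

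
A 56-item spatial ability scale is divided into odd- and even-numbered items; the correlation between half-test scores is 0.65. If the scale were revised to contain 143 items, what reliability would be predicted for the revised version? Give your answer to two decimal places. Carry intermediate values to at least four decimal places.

0.90

First correct the split-half correlation to full-test reliability: r_full = 2 × 0.65 / (1 + 0.65) ≈ 0.7879
Length factor from 56 to 143 items: n = 143/56 = 2.5536
r_new = n·r_full / (1 + (n − 1)·r_full) = 2.0120 / 2.2241 ≈ 0.9046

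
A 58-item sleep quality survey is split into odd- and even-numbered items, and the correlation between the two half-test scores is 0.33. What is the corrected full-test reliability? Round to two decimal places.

The full test is twice the length of either half (n = 2).
r_full = 2(0.33) / (1 + 0.33)
r_full = 0.6600 / 1.3300 ≈ 0.4962

0.50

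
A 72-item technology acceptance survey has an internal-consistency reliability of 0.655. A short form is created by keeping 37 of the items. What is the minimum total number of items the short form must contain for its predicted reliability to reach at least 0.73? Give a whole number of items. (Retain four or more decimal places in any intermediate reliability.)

103

First, r for the 37-item form: n = 37/72 = 0.5139, so r_37 = 0.5139·0.655/(1 + (0.5139 − 1)·0.655) = 0.4938
Length factor from the short form to reach 0.73: n' = 0.73(1 − 0.4938) / [0.4938(1 − 0.73)] ≈ 2.7716
Items = 2.7716 × 37 ≈ 102.55 → 103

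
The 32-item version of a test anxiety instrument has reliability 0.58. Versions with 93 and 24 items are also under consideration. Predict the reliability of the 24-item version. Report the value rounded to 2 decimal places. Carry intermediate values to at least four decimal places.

The 93-item form is not needed; work directly from the 32-item form with n = 24/32 = 0.7500.
r_{24} = n·r / (1 + (n − 1)·r) = 0.4350 / 0.8550 ≈ 0.5088

0.51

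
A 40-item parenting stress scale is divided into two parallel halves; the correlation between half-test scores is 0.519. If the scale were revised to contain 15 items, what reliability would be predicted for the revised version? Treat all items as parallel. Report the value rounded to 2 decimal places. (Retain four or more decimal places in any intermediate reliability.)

0.45

Spearman-Brown correction (n = 2): r_full = 2·0.519/(1 + 0.519) = 0.6833
Then adjust to 15 items: n = 15/40 = 0.3750
r_new = n·r_full / (1 + (n − 1)·r_full) = 0.2562 / 0.5729 ≈ 0.4472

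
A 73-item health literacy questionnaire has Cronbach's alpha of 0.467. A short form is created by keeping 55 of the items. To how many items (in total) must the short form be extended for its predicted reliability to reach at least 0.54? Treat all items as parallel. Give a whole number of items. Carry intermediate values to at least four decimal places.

Short-form reliability: n = 55/73 = 0.7534; r_55 = n·r/(1+(n−1)r) ≈ 0.3976
Length factor from the short form to reach 0.54: n' = 0.54(1 − 0.3976) / [0.3976(1 − 0.54)] ≈ 1.7786
Items = 1.7786 × 55 ≈ 97.82 → 98

98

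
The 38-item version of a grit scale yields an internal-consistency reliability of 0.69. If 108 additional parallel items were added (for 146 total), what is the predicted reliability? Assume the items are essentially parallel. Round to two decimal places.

n = 146/38 = 3.8421
r_new = 3.8421·0.69 / [1 + (3.8421 − 1)·0.69]
r_new = 2.6510 / 2.9610 ≈ 0.8953

0.90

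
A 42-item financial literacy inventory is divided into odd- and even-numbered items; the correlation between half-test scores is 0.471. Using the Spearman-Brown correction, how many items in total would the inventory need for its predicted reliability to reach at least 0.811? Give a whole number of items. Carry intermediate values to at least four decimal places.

Corrected full-test reliability: r_full = 2 × 0.471 / (1 + 0.471) ≈ 0.6404
Solve Spearman-Brown for n: n = 0.811(1 − 0.6404) / [0.6404(1 − 0.811)] = 2.4095
Items = 2.4095 × 42 ≈ 101.20 → 102

102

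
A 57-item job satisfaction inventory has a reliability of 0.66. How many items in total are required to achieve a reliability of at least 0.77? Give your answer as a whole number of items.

Rearranging the Spearman-Brown formula for n,
n = r_target (1 − r_old) / [ r_old (1 − r_target) ]
n = 0.77(1 − 0.66) / [0.66(1 − 0.77)]
n = 0.2618 / 0.1518 ≈ 1.7246
So the test needs 1.7246 × 57 ≈ 98.30 items; rounding up, 99.

99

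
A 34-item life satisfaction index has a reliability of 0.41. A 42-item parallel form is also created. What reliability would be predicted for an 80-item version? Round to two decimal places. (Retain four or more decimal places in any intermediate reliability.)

The 42-item form is not needed; work directly from the 34-item form with n = 80/34 = 2.3529.
r_{80} = n·r / (1 + (n − 1)·r) = 0.9647 / 1.5547 ≈ 0.6205

0.62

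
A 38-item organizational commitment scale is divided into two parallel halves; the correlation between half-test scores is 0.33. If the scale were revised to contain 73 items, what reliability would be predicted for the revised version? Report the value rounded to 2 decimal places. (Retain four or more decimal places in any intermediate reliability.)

0.65

Full-test reliability from the split-half r: r_full = 2(0.33)/(1 + 0.33) = 0.4962
Then adjust to 73 items: n = 73/38 = 1.9211
r_new = n·r_full / (1 + (n − 1)·r_full) = 0.9532 / 1.4570 ≈ 0.6542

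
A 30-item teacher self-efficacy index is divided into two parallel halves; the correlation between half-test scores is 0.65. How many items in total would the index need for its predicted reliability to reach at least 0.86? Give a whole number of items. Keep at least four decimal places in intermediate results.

Corrected full-test reliability: r_full = 2 × 0.65 / (1 + 0.65) ≈ 0.7879
Solve Spearman-Brown for n: n = 0.86(1 − 0.7879) / [0.7879(1 − 0.86)] = 1.6536
Required items = 1.6536 × 30 = 49.61, so 50 items.

50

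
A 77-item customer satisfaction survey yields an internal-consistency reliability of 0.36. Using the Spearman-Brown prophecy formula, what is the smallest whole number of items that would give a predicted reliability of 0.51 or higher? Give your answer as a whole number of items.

143

Rearranging the Spearman-Brown formula for n,
n = r*(1 − r) / [ r (1 − r*) ]
n = 0.51(1 − 0.36) / [0.36(1 − 0.51)]
n = 0.3264 / 0.1764 ≈ 1.8503
Items needed = n × 77 = 1.8503 × 77 ≈ 142.47 → round up to 143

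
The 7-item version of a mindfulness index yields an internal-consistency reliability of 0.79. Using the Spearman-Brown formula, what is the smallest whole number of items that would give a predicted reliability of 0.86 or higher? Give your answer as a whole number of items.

n = 0.86(1 − 0.79) / [0.79(1 − 0.86)]
  = 0.1806 / 0.1106 = 1.6329
So the test needs 1.6329 × 7 ≈ 11.43 items; rounding up, 12.

12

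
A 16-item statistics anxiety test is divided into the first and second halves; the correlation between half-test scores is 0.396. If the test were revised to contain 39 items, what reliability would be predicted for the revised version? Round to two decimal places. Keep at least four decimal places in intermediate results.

0.76

Spearman-Brown correction (n = 2): r_full = 2·0.396/(1 + 0.396) = 0.5673
Then adjust to 39 items: n = 39/16 = 2.4375
r_new = n·r_full / (1 + (n − 1)·r_full) = 1.3828 / 1.8155 ≈ 0.7617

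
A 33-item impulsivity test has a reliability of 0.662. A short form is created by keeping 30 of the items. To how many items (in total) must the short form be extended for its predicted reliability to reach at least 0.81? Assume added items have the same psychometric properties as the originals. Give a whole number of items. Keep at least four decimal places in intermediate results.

First, r for the 30-item form: n = 30/33 = 0.9091, so r_30 = 0.9091·0.662/(1 + (0.9091 − 1)·0.662) = 0.6404
Then solve for n' with r_old = 0.6404, r_target = 0.81: n' = 0.81(1 − 0.6404)/[0.6404(1 − 0.81)] = 2.3939
Items = 2.3939 × 30 ≈ 71.82 → 72

72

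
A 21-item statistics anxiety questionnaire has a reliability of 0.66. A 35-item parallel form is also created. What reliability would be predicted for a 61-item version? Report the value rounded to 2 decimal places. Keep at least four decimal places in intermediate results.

0.85

The 35-item form is not needed; work directly from the 21-item form with n = 61/21 = 2.9048.
r_{61} = n·r / (1 + (n − 1)·r) = 1.9172 / 2.2572 ≈ 0.8494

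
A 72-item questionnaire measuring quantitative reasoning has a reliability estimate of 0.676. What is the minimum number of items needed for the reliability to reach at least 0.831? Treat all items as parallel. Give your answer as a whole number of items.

170

Rearranging the Spearman-Brown formula for n,
n = r*(1 − r) / [ r (1 − r*) ]
n = 0.831 × (1 − 0.676) / [ 0.676 × (1 − 0.831) ]
n = 0.269244 / 0.114244 ≈ 2.3567
2.3567 × 72 = 169.68 → 170 items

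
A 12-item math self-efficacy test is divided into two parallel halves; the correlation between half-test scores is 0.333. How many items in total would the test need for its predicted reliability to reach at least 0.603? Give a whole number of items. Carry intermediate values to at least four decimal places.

19

Corrected full-test reliability: r_full = 2 × 0.333 / (1 + 0.333) ≈ 0.4996
n = r_tgt(1 − r_full) / [r_full(1 − r_tgt)] = 0.603 × 0.5004 / (0.4996 × 0.397) ≈ 1.5213
Required items = 1.5213 × 12 = 18.26, so 19 items.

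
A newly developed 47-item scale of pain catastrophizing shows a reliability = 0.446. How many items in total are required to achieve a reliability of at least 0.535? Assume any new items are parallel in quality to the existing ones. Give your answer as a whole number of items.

n = [0.535 × 0.554] / [0.446 × 0.465]
  = 0.296390 / 0.207390 = 1.4291
1.4291 × 47 = 67.17 → 68 items

68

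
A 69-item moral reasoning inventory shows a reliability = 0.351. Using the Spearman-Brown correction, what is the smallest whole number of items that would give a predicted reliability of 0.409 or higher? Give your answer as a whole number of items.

Spearman-Brown solved for the length factor n:
n = r*(1 − r) / [ r (1 − r*) ]
n = [0.409 × 0.649] / [0.351 × 0.591]
n = 0.265441 / 0.207441 ≈ 1.2796
So the test needs 1.2796 × 69 ≈ 88.29 items; rounding up, 89.

89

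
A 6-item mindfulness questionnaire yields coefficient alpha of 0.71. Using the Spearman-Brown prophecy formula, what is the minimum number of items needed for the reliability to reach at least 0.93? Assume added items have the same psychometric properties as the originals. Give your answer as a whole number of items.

33

n = [0.93 × 0.29] / [0.71 × 0.07]
  = 0.2697 / 0.0497 = 5.4266
So the test needs 5.4266 × 6 ≈ 32.56 items; rounding up, 33.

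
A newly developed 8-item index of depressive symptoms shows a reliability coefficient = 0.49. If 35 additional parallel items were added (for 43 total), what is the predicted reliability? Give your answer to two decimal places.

Length ratio n = 43/8 = 5.375
r_new = 5.375·0.49 / [1 + (5.375 − 1)·0.49]
     = 2.6338 / 3.1437 = 0.8378

0.84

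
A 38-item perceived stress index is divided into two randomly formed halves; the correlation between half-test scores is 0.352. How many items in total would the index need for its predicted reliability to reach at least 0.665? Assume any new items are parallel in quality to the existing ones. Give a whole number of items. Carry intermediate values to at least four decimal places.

70

r_full = 2(0.352)/(1 + 0.352) = 0.5207
Solve Spearman-Brown for n: n = 0.665(1 − 0.5207) / [0.5207(1 − 0.665)] = 1.8272
Items = 1.8272 × 38 ≈ 69.43 → 70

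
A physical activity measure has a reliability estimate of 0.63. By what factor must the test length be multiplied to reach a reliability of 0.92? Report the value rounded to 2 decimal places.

n = [0.92 × 0.37] / [0.63 × 0.08]
  = 0.3404 / 0.0504 = 6.7540

6.75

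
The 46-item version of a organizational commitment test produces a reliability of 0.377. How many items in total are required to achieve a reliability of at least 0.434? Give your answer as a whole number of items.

n = 0.434(1 − 0.377) / [0.377(1 − 0.434)]
n = 0.270382 / 0.213382 ≈ 1.2671
So the test needs 1.2671 × 46 ≈ 58.29 items; rounding up, 59.

59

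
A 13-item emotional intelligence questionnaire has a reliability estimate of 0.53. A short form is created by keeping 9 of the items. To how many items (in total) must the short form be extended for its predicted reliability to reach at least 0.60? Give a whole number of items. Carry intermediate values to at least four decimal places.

First, r for the 9-item form: n = 9/13 = 0.6923, so r_9 = 0.6923·0.53/(1 + (0.6923 − 1)·0.53) = 0.4384
Length factor from the short form to reach 0.60: n' = 0.60(1 − 0.4384) / [0.4384(1 − 0.60)] ≈ 1.9215
Items = 1.9215 × 9 ≈ 17.29 → 18

18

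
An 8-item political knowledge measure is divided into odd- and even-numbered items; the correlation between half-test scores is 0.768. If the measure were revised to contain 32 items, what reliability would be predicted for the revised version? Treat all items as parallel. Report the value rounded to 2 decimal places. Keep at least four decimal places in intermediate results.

0.96

First correct the split-half correlation to full-test reliability: r_full = 2 × 0.768 / (1 + 0.768) ≈ 0.8688
Then adjust to 32 items: n = 32/8 = 4.0000
r_new = n·r_full / (1 + (n − 1)·r_full) = 3.4752 / 3.6064 ≈ 0.9636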